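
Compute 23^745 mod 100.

43

By repeated squaring mod 100: 23^1≡23, 23^2≡29, 23^4≡41, 23^8≡81, 23^16≡61, 23^32≡21, 23^64≡41, 23^128≡81, 23^256≡61, 23^512≡21.
Since 745 = 1 + 8 + 32 + 64 + 128 + 512 in binary, 23^745 ≡ 23·81·21·41·81·21 ≡ 43 (mod 100).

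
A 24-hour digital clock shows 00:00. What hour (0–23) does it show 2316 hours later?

2316 = 96·24 + 12, so 2316 mod 24 = 12.
(0 + 12) mod 24 = 12.

12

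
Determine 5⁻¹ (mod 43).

26

43 = 8·5 + 3
5 = 1·3 + 2
3 = 1·2 + 1
2 = 2·1 + 0
Back-substituting gives 5·26 ≡ 1 (mod 43).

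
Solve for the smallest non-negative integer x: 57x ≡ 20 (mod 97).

57⁻¹ ≡ 80 (mod 97) because 57·80 = 4560 = 47·97 + 1.
Multiplying both sides by 80: x ≡ 80·20 = 1600 ≡ 48 (mod 97).
Check: 57·48 = 2736 = 28·97 + 20.

48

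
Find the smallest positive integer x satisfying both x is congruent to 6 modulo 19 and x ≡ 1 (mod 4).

25

x ≡ 1 (mod 4) gives x ∈ {1, 5, 9, 13, 17, 21, 25}.
The first of these with x mod 19 = 6 is 25.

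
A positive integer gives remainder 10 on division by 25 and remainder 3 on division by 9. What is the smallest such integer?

Since 9·14 ≡ 1 (mod 25), take x = 3 + 9·((10−3)·14 mod 25) = 3 + 9·23 = 210.
Check: 210 mod 25 = 10, 210 mod 9 = 3.

210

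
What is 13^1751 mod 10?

Powers of 3 mod 10 repeat with period 4: 3, 9, 7, 1.
1751 leaves remainder 3 on division by 4, so 13^1751 ends in 7.

7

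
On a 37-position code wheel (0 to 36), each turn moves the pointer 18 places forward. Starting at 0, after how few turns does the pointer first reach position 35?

4

18⁻¹ ≡ 35 (mod 37) because 18·35 = 630 = 17·37 + 1.
So x ≡ 35·35 = 1225 ≡ 4 (mod 37).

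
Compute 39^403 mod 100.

19

By repeated squaring mod 100: 39^1≡39, 39^2≡21, 39^4≡41, 39^8≡81, 39^16≡61, 39^32≡21, 39^64≡41, 39^128≡81, 39^256≡61.
403 = 1 + 2 + 16 + 128 + 256, so 39^403 ≡ 39·21·61·81·61 ≡ 19 (mod 100).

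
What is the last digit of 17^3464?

1

Powers of 7 mod 10 repeat with period 4: 7, 9, 3, 1.
3464 mod 4 = 0, so the last digit matches 7^4 = 1.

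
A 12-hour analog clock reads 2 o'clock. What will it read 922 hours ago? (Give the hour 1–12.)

4

922 = 76·12 + 10, so 922 mod 12 = 10.
2 − 10 → 4 on a 12-hour dial.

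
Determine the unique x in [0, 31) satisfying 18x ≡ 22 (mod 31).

15

18⁻¹ ≡ 19 (mod 31) because 18·19 = 342 = 11·31 + 1.
So x ≡ 19·22 = 418 ≡ 15 (mod 31).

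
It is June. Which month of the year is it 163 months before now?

163 − 13·12 = 7, so 163 ≡ 7 (mod 12).
June − 7 months → November.

November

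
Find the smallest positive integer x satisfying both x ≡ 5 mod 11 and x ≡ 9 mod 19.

x ≡ 5 (mod 11) gives x ∈ {5, 16, 27, 38, 49, 60, 71, 82, …}.
The first of these with x mod 19 = 9 is 104.

104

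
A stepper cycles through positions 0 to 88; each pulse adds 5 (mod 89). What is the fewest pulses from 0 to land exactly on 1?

89 = 17·5 + 4
5 = 1·4 + 1
4 = 4·1 + 0
Back-substituting gives 5·18 ≡ 1 (mod 89).

18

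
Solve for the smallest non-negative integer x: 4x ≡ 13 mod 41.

4⁻¹ ≡ 31 (mod 41) because 4·31 = 124 = 3·41 + 1.
So x ≡ 31·13 = 403 ≡ 34 (mod 41).

34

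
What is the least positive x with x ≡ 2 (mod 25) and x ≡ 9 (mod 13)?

152

x ≡ 9 (mod 13) gives x ∈ {9, 22, 35, 48, 61, 74, 87, 100, …}.
The first of these with x mod 25 = 2 is 152.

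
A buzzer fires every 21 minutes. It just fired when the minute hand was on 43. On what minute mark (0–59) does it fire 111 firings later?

111·21 = 2331.
2331 − 38·60 = 51, so 2331 ≡ 51 (mod 60).
(43 + 51) mod 60 = 34.

34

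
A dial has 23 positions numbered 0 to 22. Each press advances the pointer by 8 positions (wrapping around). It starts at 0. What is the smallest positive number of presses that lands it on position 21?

17

8⁻¹ ≡ 3 (mod 23) because 8·3 = 24 = 1·23 + 1.
So x ≡ 3·21 = 63 ≡ 17 (mod 23).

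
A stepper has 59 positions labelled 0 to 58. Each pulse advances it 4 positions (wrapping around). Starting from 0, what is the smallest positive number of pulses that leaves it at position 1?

4·15 = 60 = 1·59 + 1, so 4⁻¹ ≡ 15 (mod 59).

15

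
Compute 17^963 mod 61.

Successive squares of 17 mod 61: 17^1≡17, 17^2≡45, 17^4≡12, 17^8≡22, 17^16≡57, 17^32≡16, 17^64≡12, 17^128≡22, 17^256≡57, 17^512≡16.
Since 963 = 1 + 2 + 64 + 128 + 256 + 512 in binary, 17^963 ≡ 17·45·12·22·57·16 ≡ 33 (mod 61).

33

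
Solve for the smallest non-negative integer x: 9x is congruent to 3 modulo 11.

4

9⁻¹ ≡ 5 (mod 11) because 9·5 = 45 = 4·11 + 1.
Multiplying both sides by 5: x ≡ 5·3 = 15 ≡ 4 (mod 11).
Check: 9·4 = 36 = 3·11 + 3.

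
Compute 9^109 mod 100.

89

By repeated squaring mod 100: 9^1≡9, 9^2≡81, 9^4≡61, 9^8≡21, 9^16≡41, 9^32≡81, 9^64≡61.
109 = 1 + 4 + 8 + 32 + 64, so 9^109 ≡ 9·61·21·81·61 ≡ 89 (mod 100).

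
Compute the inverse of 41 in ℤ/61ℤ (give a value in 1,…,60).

41·3 = 123 = 2·61 + 1, so 41⁻¹ ≡ 3 (mod 61).

3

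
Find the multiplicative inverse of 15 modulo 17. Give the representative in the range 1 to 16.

17 = 1·15 + 2
15 = 7·2 + 1
2 = 2·1 + 0
Back-substituting gives 15·8 ≡ 1 (mod 17).

8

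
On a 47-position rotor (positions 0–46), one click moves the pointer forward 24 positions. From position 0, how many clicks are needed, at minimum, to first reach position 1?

47 = 1·24 + 23
24 = 1·23 + 1
23 = 23·1 + 0
Back-substituting gives 24·2 ≡ 1 (mod 47).

2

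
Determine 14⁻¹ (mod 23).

23 = 1·14 + 9
14 = 1·9 + 5
9 = 1·5 + 4
5 = 1·4 + 1
4 = 4·1 + 0
Back-substituting gives 14·5 ≡ 1 (mod 23).

5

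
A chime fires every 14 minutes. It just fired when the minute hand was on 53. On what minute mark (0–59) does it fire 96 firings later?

17

96·14 = 1344.
Dividing 1344 by 60 gives quotient 22 and remainder 24.
(53 + 24) mod 60 = 17.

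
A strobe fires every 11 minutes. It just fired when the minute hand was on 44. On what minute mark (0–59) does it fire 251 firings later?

45

251·11 = 2761.
2761 = 46·60 + 1, so 2761 mod 60 = 1.
(44 + 1) mod 60 = 45.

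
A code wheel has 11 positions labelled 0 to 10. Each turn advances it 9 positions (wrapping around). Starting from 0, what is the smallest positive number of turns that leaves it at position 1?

5

11 = 1·9 + 2
9 = 4·2 + 1
2 = 2·1 + 0
Back-substituting gives 9·5 ≡ 1 (mod 11).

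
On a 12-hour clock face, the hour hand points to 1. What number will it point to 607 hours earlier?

607 mod 12 = 7 (since 50·12 = 600).
1 − 7 → 6 on a 12-hour dial.

6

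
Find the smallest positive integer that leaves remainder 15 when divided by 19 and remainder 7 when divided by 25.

357

x ≡ 15 (mod 19) gives x ∈ {15, 34, 53, 72, 91, 110, 129, 148, …}.
The first of these with x mod 25 = 7 is 357.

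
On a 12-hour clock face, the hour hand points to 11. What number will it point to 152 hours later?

Dividing 152 by 12 gives quotient 12 and remainder 8.
11 + 8 → 7 on a 12-hour dial.

7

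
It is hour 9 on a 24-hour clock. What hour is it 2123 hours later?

20

2123 − 88·24 = 11, so 2123 ≡ 11 (mod 24).
(9 + 11) mod 24 = 20.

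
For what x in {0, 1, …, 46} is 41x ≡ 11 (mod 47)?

41⁻¹ ≡ 39 (mod 47) because 41·39 = 1599 = 34·47 + 1.
Multiplying both sides by 39: x ≡ 39·11 = 429 ≡ 6 (mod 47).
Check: 41·6 = 246 = 5·47 + 11.

6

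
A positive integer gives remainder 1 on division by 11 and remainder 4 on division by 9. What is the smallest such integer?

x ≡ 4 (mod 9) gives x ∈ {4, 13, 22, 31, 40, 49, 58, 67}.
The first of these with x mod 11 = 1 is 67.

67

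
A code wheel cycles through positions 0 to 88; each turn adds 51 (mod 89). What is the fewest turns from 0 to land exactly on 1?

51·7 = 357 = 4·89 + 1, so 51⁻¹ ≡ 7 (mod 89).

7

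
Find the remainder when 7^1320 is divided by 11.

By repeated squaring mod 11: 7^1≡7, 7^2≡5, 7^4≡3, 7^8≡9, 7^16≡4, 7^32≡5, 7^64≡3, 7^128≡9, 7^256≡4, 7^512≡5, 7^1024≡3.
Since 1320 = 8 + 32 + 256 + 1024 in binary, 7^1320 ≡ 9·5·4·3 ≡ 1 (mod 11).

1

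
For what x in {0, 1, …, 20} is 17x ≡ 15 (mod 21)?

17⁻¹ ≡ 5 (mod 21) because 17·5 = 85 = 4·21 + 1.
Multiplying both sides by 5: x ≡ 5·15 = 75 ≡ 12 (mod 21).

12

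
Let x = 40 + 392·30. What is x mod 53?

34

392·30 = 11760.
Dividing 11760 by 53 gives quotient 221 and remainder 47.
(40 + 47) mod 53 = 34.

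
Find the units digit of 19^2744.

1

The units digit of 19^n cycles with period 2: 9, 1, …
2744 leaves remainder 0 on division by 2, so 19^2744 ends in 1.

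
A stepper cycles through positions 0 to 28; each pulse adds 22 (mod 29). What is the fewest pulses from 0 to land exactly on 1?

22·4 = 88 = 3·29 + 1, so 22⁻¹ ≡ 4 (mod 29).

4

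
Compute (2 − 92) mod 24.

6

Dividing 92 by 24 gives quotient 3 and remainder 20.
(2 − 20) mod 24 = 6.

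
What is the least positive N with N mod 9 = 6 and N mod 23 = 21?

Since 23·2 ≡ 1 (mod 9), take x = 21 + 23·((6−21)·2 mod 9) = 21 + 23·6 = 159.
Check: 159 mod 9 = 6, 159 mod 23 = 21.

159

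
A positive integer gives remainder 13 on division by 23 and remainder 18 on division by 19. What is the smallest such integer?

151

x ≡ 18 (mod 19) gives x ∈ {18, 37, 56, 75, 94, 113, 132, 151}.
The first of these with x mod 23 = 13 is 151.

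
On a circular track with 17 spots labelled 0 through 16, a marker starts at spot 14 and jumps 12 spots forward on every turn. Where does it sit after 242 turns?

11

242·12 = 2904.
2904 = 170·17 + 14, so 2904 mod 17 = 14.
(14 + 14) mod 17 = 11.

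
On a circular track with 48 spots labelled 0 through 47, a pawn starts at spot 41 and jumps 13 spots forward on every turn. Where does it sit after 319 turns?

12

319·13 = 4147.
4147 mod 48 = 19 (since 86·48 = 4128).
(41 + 19) mod 48 = 12.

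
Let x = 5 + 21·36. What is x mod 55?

21·36 = 756.
756 mod 55 = 41 (since 13·55 = 715).
(5 + 41) mod 55 = 46.

46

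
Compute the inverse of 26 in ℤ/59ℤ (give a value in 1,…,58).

26·25 = 650 = 11·59 + 1, so 26⁻¹ ≡ 25 (mod 59).

25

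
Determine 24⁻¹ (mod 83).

83 = 3·24 + 11
24 = 2·11 + 2
11 = 5·2 + 1
2 = 2·1 + 0
Back-substituting gives 24·45 ≡ 1 (mod 83).

45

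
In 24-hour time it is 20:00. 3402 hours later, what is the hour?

14

3402 mod 24 = 18 (since 141·24 = 3384).
(20 + 18) mod 24 = 14.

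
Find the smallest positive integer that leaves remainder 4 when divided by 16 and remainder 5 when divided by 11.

148

x ≡ 5 (mod 11) gives x ∈ {5, 16, 27, 38, 49, 60, 71, 82, …}.
The first of these with x mod 16 = 4 is 148.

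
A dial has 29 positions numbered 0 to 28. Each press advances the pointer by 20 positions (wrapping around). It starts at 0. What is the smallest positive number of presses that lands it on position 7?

The inverse of 20 mod 29 is 16 (since 20·16 = 320 ≡ 1).
Multiplying both sides by 16: x ≡ 16·7 = 112 ≡ 25 (mod 29).

25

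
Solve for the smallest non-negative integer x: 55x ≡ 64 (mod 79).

55⁻¹ ≡ 23 (mod 79) because 55·23 = 1265 = 16·79 + 1.
Multiplying both sides by 23: x ≡ 23·64 = 1472 ≡ 50 (mod 79).
Check: 55·50 = 2750 = 34·79 + 64.

50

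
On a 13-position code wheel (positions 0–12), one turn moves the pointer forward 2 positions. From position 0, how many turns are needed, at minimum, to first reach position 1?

7

13 = 6·2 + 1
2 = 2·1 + 0
Back-substituting gives 2·7 ≡ 1 (mod 13).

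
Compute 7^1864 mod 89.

16

Square-and-reduce mod 89: 7^1≡7, 7^2≡49, 7^4≡87, 7^8≡4, 7^16≡16, 7^32≡78, 7^64≡32, 7^128≡45, 7^256≡67, 7^512≡39, 7^1024≡8.
1864 = 8 + 64 + 256 + 512 + 1024, so 7^1864 ≡ 4·32·67·39·8 ≡ 16 (mod 89).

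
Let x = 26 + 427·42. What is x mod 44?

427·42 = 17934.
17934 mod 44 = 26 (since 407·44 = 17908).
(26 + 26) mod 44 = 8.

8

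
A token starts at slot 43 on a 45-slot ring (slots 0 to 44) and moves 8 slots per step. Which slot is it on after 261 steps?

16

261·8 = 2088.
2088 mod 45 = 18 (since 46·45 = 2070).
(43 + 18) mod 45 = 16.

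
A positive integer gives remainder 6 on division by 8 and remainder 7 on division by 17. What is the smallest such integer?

126

Since 17·1 ≡ 1 (mod 8), take x = 7 + 17·((6−7)·1 mod 8) = 7 + 17·7 = 126.
Check: 126 mod 8 = 6, 126 mod 17 = 7.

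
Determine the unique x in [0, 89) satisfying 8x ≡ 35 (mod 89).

The inverse of 8 mod 89 is 78 (since 8·78 = 624 ≡ 1).
Multiplying both sides by 78: x ≡ 78·35 = 2730 ≡ 60 (mod 89).

60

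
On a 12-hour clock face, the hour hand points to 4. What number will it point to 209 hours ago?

11

209 mod 12 = 5 (since 17·12 = 204).
4 − 5 → 11 on a 12-hour dial.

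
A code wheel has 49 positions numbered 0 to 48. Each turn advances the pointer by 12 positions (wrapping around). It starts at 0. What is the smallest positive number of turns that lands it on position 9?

13

The inverse of 12 mod 49 is 45 (since 12·45 = 540 ≡ 1).
So x ≡ 45·9 = 405 ≡ 13 (mod 49).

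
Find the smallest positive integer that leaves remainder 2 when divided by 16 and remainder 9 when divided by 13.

178

x ≡ 9 (mod 13) gives x ∈ {9, 22, 35, 48, 61, 74, 87, 100, …}.
The first of these with x mod 16 = 2 is 178.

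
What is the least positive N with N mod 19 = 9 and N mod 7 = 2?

x ≡ 2 (mod 7) gives x ∈ {2, 9}.
The first of these with x mod 19 = 9 is 9.

9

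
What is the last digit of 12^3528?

6

Powers of 2 mod 10 repeat with period 4: 2, 4, 8, 6.
3528 leaves remainder 0 on division by 4, so 12^3528 ends in 6.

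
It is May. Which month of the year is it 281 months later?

October

281 − 23·12 = 5, so 281 ≡ 5 (mod 12).
May + 5 months → October.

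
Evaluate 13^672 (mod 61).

Square-and-reduce mod 61: 13^1≡13, 13^2≡47, 13^4≡13, 13^8≡47, 13^16≡13, 13^32≡47, 13^64≡13, 13^128≡47, 13^256≡13, 13^512≡47.
Since 672 = 32 + 128 + 512 in binary, 13^672 ≡ 47·47·47 ≡ 1 (mod 61).

1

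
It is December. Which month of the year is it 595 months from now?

July

595 mod 12 = 7 (since 49·12 = 588).
December + 7 months → July.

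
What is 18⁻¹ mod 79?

22

18·22 = 396 = 5·79 + 1, so 18⁻¹ ≡ 22 (mod 79).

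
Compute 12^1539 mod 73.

Square-and-reduce mod 73: 12^1≡12, 12^2≡71, 12^4≡4, 12^8≡16, 12^16≡37, 12^32≡55, 12^64≡32, 12^128≡2, 12^256≡4, 12^512≡16, 12^1024≡37.
Since 1539 = 1 + 2 + 512 + 1024 in binary, 12^1539 ≡ 12·71·16·37 ≡ 27 (mod 73).

27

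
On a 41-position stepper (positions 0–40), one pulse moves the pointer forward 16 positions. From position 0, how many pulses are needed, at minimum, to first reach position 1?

18

41 = 2·16 + 9
16 = 1·9 + 7
9 = 1·7 + 2
7 = 3·2 + 1
2 = 2·1 + 0
Back-substituting gives 16·18 ≡ 1 (mod 41).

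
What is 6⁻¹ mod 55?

55 = 9·6 + 1
6 = 6·1 + 0
Back-substituting gives 6·46 ≡ 1 (mod 55).

46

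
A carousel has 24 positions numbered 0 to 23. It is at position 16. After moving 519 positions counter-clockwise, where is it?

1

519 mod 24 = 15 (since 21·24 = 504).
(16 − 15) mod 24 = 1.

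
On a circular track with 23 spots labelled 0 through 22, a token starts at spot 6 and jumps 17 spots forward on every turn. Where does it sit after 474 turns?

474·17 = 8058.
8058 = 350·23 + 8, so 8058 mod 23 = 8.
(6 + 8) mod 23 = 14.

14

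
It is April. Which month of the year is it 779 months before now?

Dividing 779 by 12 gives quotient 64 and remainder 11.
April − 11 months → May.

May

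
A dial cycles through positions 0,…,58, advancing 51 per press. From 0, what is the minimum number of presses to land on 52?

23

51⁻¹ ≡ 22 (mod 59) because 51·22 = 1122 = 19·59 + 1.
Multiplying both sides by 22: x ≡ 22·52 = 1144 ≡ 23 (mod 59).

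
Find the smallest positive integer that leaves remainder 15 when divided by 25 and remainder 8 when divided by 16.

x ≡ 8 (mod 16) gives x ∈ {8, 24, 40}.
The first of these with x mod 25 = 15 is 40.

40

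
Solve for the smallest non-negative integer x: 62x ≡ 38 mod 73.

The inverse of 62 mod 73 is 53 (since 62·53 = 3286 ≡ 1).
Multiplying both sides by 53: x ≡ 53·38 = 2014 ≡ 43 (mod 73).

43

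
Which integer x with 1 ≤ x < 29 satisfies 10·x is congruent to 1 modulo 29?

29 = 2·10 + 9
10 = 1·9 + 1
9 = 9·1 + 0
Back-substituting gives 10·3 ≡ 1 (mod 29).

3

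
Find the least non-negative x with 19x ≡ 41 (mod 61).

19⁻¹ ≡ 45 (mod 61) because 19·45 = 855 = 14·61 + 1.
So x ≡ 45·41 = 1845 ≡ 15 (mod 61).

15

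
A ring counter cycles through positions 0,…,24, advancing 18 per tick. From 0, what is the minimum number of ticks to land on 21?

The inverse of 18 mod 25 is 7 (since 18·7 = 126 ≡ 1).
Multiplying both sides by 7: x ≡ 7·21 = 147 ≡ 22 (mod 25).

22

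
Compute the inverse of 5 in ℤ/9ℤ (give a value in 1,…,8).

5·2 = 10 = 1·9 + 1, so 5⁻¹ ≡ 2 (mod 9).

2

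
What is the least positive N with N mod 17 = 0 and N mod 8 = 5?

85

x ≡ 5 (mod 8) gives x ∈ {5, 13, 21, 29, 37, 45, 53, 61, …}.
The first of these with x mod 17 = 0 is 85.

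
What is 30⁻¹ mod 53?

30·23 = 690 = 13·53 + 1, so 30⁻¹ ≡ 23 (mod 53).

23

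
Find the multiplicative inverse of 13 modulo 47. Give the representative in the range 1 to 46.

13·29 = 377 = 8·47 + 1, so 13⁻¹ ≡ 29 (mod 47).

29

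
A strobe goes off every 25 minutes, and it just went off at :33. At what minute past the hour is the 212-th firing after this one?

53

212·25 = 5300.
5300 = 88·60 + 20, so 5300 mod 60 = 20.
(33 + 20) mod 60 = 53.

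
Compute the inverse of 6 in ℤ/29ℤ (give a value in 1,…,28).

5

6·5 = 30 = 1·29 + 1, so 6⁻¹ ≡ 5 (mod 29).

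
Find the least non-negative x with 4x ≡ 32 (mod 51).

The inverse of 4 mod 51 is 13 (since 4·13 = 52 ≡ 1).
So x ≡ 13·32 = 416 ≡ 8 (mod 51).
Check: 4·8 = 32 = 0·51 + 32.

8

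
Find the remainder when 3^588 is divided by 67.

By repeated squaring mod 67: 3^1≡3, 3^2≡9, 3^4≡14, 3^8≡62, 3^16≡25, 3^32≡22, 3^64≡15, 3^128≡24, 3^256≡40, 3^512≡59.
Since 588 = 4 + 8 + 64 + 512 in binary, 3^588 ≡ 14·62·15·59 ≡ 25 (mod 67).

25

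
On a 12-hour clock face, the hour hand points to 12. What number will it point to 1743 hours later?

3

Dividing 1743 by 12 gives quotient 145 and remainder 3.
12 + 3 → 3 on a 12-hour dial.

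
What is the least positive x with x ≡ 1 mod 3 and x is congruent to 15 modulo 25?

x ≡ 1 (mod 3) gives x ∈ {1, 4, 7, 10, 13, 16, 19, 22, …}.
The first of these with x mod 25 = 15 is 40.

40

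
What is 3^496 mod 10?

Powers of 3 mod 10 repeat with period 4: 3, 9, 7, 1.
496 leaves remainder 0 on division by 4, so 3^496 ends in 1.

1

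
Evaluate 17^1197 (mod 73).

By repeated squaring mod 73: 17^1≡17, 17^2≡70, 17^4≡9, 17^8≡8, 17^16≡64, 17^32≡8, 17^64≡64, 17^128≡8, 17^256≡64, 17^512≡8, 17^1024≡64.
1197 = 1 + 4 + 8 + 32 + 128 + 1024, so 17^1197 ≡ 17·9·8·8·8·64 ≡ 10 (mod 73).

10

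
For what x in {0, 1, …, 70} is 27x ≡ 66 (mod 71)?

34

27⁻¹ ≡ 50 (mod 71) because 27·50 = 1350 = 19·71 + 1.
So x ≡ 50·66 = 3300 ≡ 34 (mod 71).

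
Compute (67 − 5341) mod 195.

186

5341 − 27·195 = 76, so 5341 ≡ 76 (mod 195).
(67 − 76) mod 195 = 186.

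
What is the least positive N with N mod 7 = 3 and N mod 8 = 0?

24

Since 8·1 ≡ 1 (mod 7), take x = 0 + 8·((3−0)·1 mod 7) = 0 + 8·3 = 24.
Check: 24 mod 7 = 3, 24 mod 8 = 0.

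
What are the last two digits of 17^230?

49

By repeated squaring mod 100: 17^1≡17, 17^2≡89, 17^4≡21, 17^8≡41, 17^16≡81, 17^32≡61, 17^64≡21, 17^128≡41.
230 = 2 + 4 + 32 + 64 + 128, so 17^230 ≡ 89·21·61·21·41 ≡ 49 (mod 100).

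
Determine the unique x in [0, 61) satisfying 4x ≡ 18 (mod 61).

35

4⁻¹ ≡ 46 (mod 61) because 4·46 = 184 = 3·61 + 1.
So x ≡ 46·18 = 828 ≡ 35 (mod 61).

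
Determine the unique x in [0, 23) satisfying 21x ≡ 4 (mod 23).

21

The inverse of 21 mod 23 is 11 (since 21·11 = 231 ≡ 1).
So x ≡ 11·4 = 44 ≡ 21 (mod 23).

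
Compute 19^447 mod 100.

Successive squares of 19 mod 100: 19^1≡19, 19^2≡61, 19^4≡21, 19^8≡41, 19^16≡81, 19^32≡61, 19^64≡21, 19^128≡41, 19^256≡81.
447 = 1 + 2 + 4 + 8 + 16 + 32 + 128 + 256, so 19^447 ≡ 19·61·21·41·81·61·41·81 ≡ 39 (mod 100).

39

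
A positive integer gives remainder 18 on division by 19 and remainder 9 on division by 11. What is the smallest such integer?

Since 11·7 ≡ 1 (mod 19), take x = 9 + 11·((18−9)·7 mod 19) = 9 + 11·6 = 75.
Check: 75 mod 19 = 18, 75 mod 11 = 9.

75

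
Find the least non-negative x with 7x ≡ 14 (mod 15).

7⁻¹ ≡ 13 (mod 15) because 7·13 = 91 = 6·15 + 1.
Multiplying both sides by 13: x ≡ 13·14 = 182 ≡ 2 (mod 15).

2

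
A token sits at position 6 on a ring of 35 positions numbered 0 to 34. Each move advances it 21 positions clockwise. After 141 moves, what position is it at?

141·21 = 2961.
2961 = 84·35 + 21, so 2961 mod 35 = 21.
(6 + 21) mod 35 = 27.

27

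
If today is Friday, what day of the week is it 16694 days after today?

Dividing 16694 by 7 gives quotient 2384 and remainder 6.
Friday + 6 days → Thursday.

Thursday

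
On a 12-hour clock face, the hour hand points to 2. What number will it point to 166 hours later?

12

166 − 13·12 = 10, so 166 ≡ 10 (mod 12).
2 + 10 → 12 on a 12-hour dial.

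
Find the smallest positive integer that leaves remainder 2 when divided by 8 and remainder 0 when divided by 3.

x ≡ 0 (mod 3) gives x ∈ {0, 3, 6, 9, 12, 15, 18}.
The first of these with x mod 8 = 2 is 18.

18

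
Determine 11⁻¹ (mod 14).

11·9 = 99 = 7·14 + 1, so 11⁻¹ ≡ 9 (mod 14).

9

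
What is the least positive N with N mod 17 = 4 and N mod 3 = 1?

Since 3·6 ≡ 1 (mod 17), take x = 1 + 3·((4−1)·6 mod 17) = 1 + 3·1 = 4.
Check: 4 mod 17 = 4, 4 mod 3 = 1.

4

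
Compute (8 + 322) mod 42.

322 = 7·42 + 28, so 322 mod 42 = 28.
(8 + 28) mod 42 = 36.

36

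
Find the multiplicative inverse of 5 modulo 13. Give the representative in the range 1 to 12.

13 = 2·5 + 3
5 = 1·3 + 2
3 = 1·2 + 1
2 = 2·1 + 0
Back-substituting gives 5·8 ≡ 1 (mod 13).

8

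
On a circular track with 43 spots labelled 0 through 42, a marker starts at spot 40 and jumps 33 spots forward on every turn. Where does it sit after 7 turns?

7·33 = 231.
Dividing 231 by 43 gives quotient 5 and remainder 16.
(40 + 16) mod 43 = 13.

13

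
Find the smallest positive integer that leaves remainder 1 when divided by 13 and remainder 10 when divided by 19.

x ≡ 1 (mod 13) gives x ∈ {1, 14, 27, 40, 53, 66, 79, 92, …}.
The first of these with x mod 19 = 10 is 105.

105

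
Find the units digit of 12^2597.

2

Powers of 2 mod 10 repeat with period 4: 2, 4, 8, 6.
2597 leaves remainder 1 on division by 4, so 12^2597 ends in 2.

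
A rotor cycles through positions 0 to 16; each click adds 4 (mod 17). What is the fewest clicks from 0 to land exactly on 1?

13

4·13 = 52 = 3·17 + 1, so 4⁻¹ ≡ 13 (mod 17).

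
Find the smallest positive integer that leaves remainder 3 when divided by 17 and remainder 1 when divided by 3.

37

x ≡ 1 (mod 3) gives x ∈ {1, 4, 7, 10, 13, 16, 19, 22, …}.
The first of these with x mod 17 = 3 is 37.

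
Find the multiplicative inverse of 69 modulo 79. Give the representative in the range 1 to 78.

71

79 = 1·69 + 10
69 = 6·10 + 9
10 = 1·9 + 1
9 = 9·1 + 0
Back-substituting gives 69·71 ≡ 1 (mod 79).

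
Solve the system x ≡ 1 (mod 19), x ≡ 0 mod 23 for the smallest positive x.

Since 23·5 ≡ 1 (mod 19), take x = 0 + 23·((1−0)·5 mod 19) = 0 + 23·5 = 115.
Check: 115 mod 19 = 1, 115 mod 23 = 0.

115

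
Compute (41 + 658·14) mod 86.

658·14 = 9212.
9212 = 107·86 + 10, so 9212 mod 86 = 10.
(41 + 10) mod 86 = 51.

51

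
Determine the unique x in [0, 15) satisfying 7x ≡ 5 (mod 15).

5

7⁻¹ ≡ 13 (mod 15) because 7·13 = 91 = 6·15 + 1.
So x ≡ 13·5 = 65 ≡ 5 (mod 15).
Check: 7·5 = 35 = 2·15 + 5.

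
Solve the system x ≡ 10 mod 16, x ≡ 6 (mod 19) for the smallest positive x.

x ≡ 10 (mod 16) gives x ∈ {10, 26, 42, 58, 74, 90, 106, 122, …}.
The first of these with x mod 19 = 6 is 234.

234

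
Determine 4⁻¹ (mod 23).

23 = 5·4 + 3
4 = 1·3 + 1
3 = 3·1 + 0
Back-substituting gives 4·6 ≡ 1 (mod 23).

6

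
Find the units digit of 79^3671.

The units digit of 79^n cycles with period 2: 9, 1, …
3671 leaves remainder 1 on division by 2, so 79^3671 ends in 9.

9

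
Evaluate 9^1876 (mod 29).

Square-and-reduce mod 29: 9^1≡9, 9^2≡23, 9^4≡7, 9^8≡20, 9^16≡23, 9^32≡7, 9^64≡20, 9^128≡23, 9^256≡7, 9^512≡20, 9^1024≡23.
Since 1876 = 4 + 16 + 64 + 256 + 512 + 1024 in binary, 9^1876 ≡ 7·23·20·7·20·23 ≡ 1 (mod 29).

1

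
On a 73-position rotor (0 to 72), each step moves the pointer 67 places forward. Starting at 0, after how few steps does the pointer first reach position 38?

67⁻¹ ≡ 12 (mod 73) because 67·12 = 804 = 11·73 + 1.
So x ≡ 12·38 = 456 ≡ 18 (mod 73).

18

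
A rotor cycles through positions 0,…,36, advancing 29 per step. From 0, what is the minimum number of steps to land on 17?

21

29⁻¹ ≡ 23 (mod 37) because 29·23 = 667 = 18·37 + 1.
Multiplying both sides by 23: x ≡ 23·17 = 391 ≡ 21 (mod 37).
Check: 29·21 = 609 = 16·37 + 17.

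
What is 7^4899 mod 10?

Last digits of 7^n: 7, 9, 3, 1 (period 4).
4899 leaves remainder 3 on division by 4, so 7^4899 ends in 3.

3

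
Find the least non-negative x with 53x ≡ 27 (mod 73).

The inverse of 53 mod 73 is 62 (since 53·62 = 3286 ≡ 1).
Multiplying both sides by 62: x ≡ 62·27 = 1674 ≡ 68 (mod 73).

68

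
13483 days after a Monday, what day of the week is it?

Tuesday

13483 mod 7 = 1 (since 1926·7 = 13482).
Monday + 1 day → Tuesday.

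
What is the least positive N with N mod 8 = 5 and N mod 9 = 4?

13

x ≡ 5 (mod 8) gives x ∈ {5, 13}.
The first of these with x mod 9 = 4 is 13.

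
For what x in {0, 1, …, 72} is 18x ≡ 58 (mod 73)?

The inverse of 18 mod 73 is 69 (since 18·69 = 1242 ≡ 1).
Multiplying both sides by 69: x ≡ 69·58 = 4002 ≡ 60 (mod 73).
Check: 18·60 = 1080 = 14·73 + 58.

60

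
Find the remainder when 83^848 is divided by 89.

45

Square-and-reduce mod 89: 83^1≡83, 83^2≡36, 83^4≡50, 83^8≡8, 83^16≡64, 83^32≡2, 83^64≡4, 83^128≡16, 83^256≡78, 83^512≡32.
Since 848 = 16 + 64 + 256 + 512 in binary, 83^848 ≡ 64·4·78·32 ≡ 45 (mod 89).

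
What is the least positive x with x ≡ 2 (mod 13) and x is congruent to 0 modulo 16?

x ≡ 2 (mod 13) gives x ∈ {2, 15, 28, 41, 54, 67, 80}.
The first of these with x mod 16 = 0 is 80.

80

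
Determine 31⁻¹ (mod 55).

31·16 = 496 = 9·55 + 1, so 31⁻¹ ≡ 16 (mod 55).

16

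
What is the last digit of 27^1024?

Last digits of 7^n: 7, 9, 3, 1 (period 4).
1024 leaves remainder 0 on division by 4, so 27^1024 ends in 1.

1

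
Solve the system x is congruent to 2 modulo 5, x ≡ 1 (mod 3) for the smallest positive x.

7

x ≡ 1 (mod 3) gives x ∈ {1, 4, 7}.
The first of these with x mod 5 = 2 is 7.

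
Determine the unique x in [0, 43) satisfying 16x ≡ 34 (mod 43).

16⁻¹ ≡ 35 (mod 43) because 16·35 = 560 = 13·43 + 1.
So x ≡ 35·34 = 1190 ≡ 29 (mod 43).

29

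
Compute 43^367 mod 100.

By repeated squaring mod 100: 43^1≡43, 43^2≡49, 43^4≡1, 43^8≡1, 43^16≡1, 43^32≡1, 43^64≡1, 43^128≡1, 43^256≡1.
367 = 1 + 2 + 4 + 8 + 32 + 64 + 256, so 43^367 ≡ 43·49·1·1·1·1·1 ≡ 7 (mod 100).

7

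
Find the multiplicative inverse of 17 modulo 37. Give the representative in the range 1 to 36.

17·24 = 408 = 11·37 + 1, so 17⁻¹ ≡ 24 (mod 37).

24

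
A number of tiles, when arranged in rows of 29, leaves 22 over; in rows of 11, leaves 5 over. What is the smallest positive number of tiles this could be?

x ≡ 5 (mod 11) gives x ∈ {5, 16, 27, 38, 49, 60, 71, 82, …}.
The first of these with x mod 29 = 22 is 225.

225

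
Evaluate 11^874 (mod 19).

Successive squares of 11 mod 19: 11^1≡11, 11^2≡7, 11^4≡11, 11^8≡7, 11^16≡11, 11^32≡7, 11^64≡11, 11^128≡7, 11^256≡11, 11^512≡7.
874 = 2 + 8 + 32 + 64 + 256 + 512, so 11^874 ≡ 7·7·7·11·11·7 ≡ 11 (mod 19).

11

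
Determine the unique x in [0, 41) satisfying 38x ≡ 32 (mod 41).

3

38⁻¹ ≡ 27 (mod 41) because 38·27 = 1026 = 25·41 + 1.
Multiplying both sides by 27: x ≡ 27·32 = 864 ≡ 3 (mod 41).
Check: 38·3 = 114 = 2·41 + 32.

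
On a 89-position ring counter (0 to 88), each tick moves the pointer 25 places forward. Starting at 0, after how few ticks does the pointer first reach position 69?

The inverse of 25 mod 89 is 57 (since 25·57 = 1425 ≡ 1).
So x ≡ 57·69 = 3933 ≡ 17 (mod 89).

17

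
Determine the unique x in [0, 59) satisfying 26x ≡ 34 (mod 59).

The inverse of 26 mod 59 is 25 (since 26·25 = 650 ≡ 1).
So x ≡ 25·34 = 850 ≡ 24 (mod 59).

24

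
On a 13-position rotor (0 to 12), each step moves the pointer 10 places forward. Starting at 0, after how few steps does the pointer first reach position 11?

The inverse of 10 mod 13 is 4 (since 10·4 = 40 ≡ 1).
Multiplying both sides by 4: x ≡ 4·11 = 44 ≡ 5 (mod 13).

5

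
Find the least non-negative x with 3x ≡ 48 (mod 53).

16

The inverse of 3 mod 53 is 18 (since 3·18 = 54 ≡ 1).
So x ≡ 18·48 = 864 ≡ 16 (mod 53).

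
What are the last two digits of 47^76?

Square-and-reduce mod 100: 47^1≡47, 47^2≡9, 47^4≡81, 47^8≡61, 47^16≡21, 47^32≡41, 47^64≡81.
Since 76 = 4 + 8 + 64 in binary, 47^76 ≡ 81·61·81 ≡ 21 (mod 100).

21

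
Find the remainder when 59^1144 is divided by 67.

By repeated squaring mod 67: 59^1≡59, 59^2≡64, 59^4≡9, 59^8≡14, 59^16≡62, 59^32≡25, 59^64≡22, 59^128≡15, 59^256≡24, 59^512≡40, 59^1024≡59.
Since 1144 = 8 + 16 + 32 + 64 + 1024 in binary, 59^1144 ≡ 14·62·25·22·59 ≡ 1 (mod 67).

1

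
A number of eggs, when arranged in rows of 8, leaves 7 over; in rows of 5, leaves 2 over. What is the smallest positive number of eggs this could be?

7

Since 5·5 ≡ 1 (mod 8), take x = 2 + 5·((7−2)·5 mod 8) = 2 + 5·1 = 7.
Check: 7 mod 8 = 7, 7 mod 5 = 2.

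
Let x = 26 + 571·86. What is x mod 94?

64

571·86 = 49106.
Dividing 49106 by 94 gives quotient 522 and remainder 38.
(26 + 38) mod 94 = 64.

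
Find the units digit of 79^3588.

1

The units digit of 79^n cycles with period 2: 9, 1, …
3588 mod 2 = 0, so the last digit matches 9^2 = 1.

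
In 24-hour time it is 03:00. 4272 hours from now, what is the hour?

4272 − 178·24 = 0, so 4272 ≡ 0 (mod 24).
(3 + 0) mod 24 = 3.

3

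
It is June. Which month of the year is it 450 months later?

December

450 − 37·12 = 6, so 450 ≡ 6 (mod 12).
June + 6 months → December.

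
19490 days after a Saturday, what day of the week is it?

19490 mod 7 = 2 (since 2784·7 = 19488).
Saturday + 2 days → Monday.

Monday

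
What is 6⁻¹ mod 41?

7

6·7 = 42 = 1·41 + 1, so 6⁻¹ ≡ 7 (mod 41).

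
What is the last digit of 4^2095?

4

Powers of 4 mod 10 repeat with period 2: 4, 6.
2095 leaves remainder 1 on division by 2, so 4^2095 ends in 4.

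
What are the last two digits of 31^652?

61

Square-and-reduce mod 100: 31^1≡31, 31^2≡61, 31^4≡21, 31^8≡41, 31^16≡81, 31^32≡61, 31^64≡21, 31^128≡41, 31^256≡81, 31^512≡61.
652 = 4 + 8 + 128 + 512, so 31^652 ≡ 21·41·41·61 ≡ 61 (mod 100).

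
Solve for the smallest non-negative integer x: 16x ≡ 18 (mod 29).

16⁻¹ ≡ 20 (mod 29) because 16·20 = 320 = 11·29 + 1.
So x ≡ 20·18 = 360 ≡ 12 (mod 29).

12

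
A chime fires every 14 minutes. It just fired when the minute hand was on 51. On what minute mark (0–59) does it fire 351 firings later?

351·14 = 4914.
4914 − 81·60 = 54, so 4914 ≡ 54 (mod 60).
(51 + 54) mod 60 = 45.

45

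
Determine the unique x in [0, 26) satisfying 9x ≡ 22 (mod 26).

14

9⁻¹ ≡ 3 (mod 26) because 9·3 = 27 = 1·26 + 1.
Multiplying both sides by 3: x ≡ 3·22 = 66 ≡ 14 (mod 26).
Check: 9·14 = 126 = 4·26 + 22.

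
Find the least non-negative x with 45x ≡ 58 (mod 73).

The inverse of 45 mod 73 is 13 (since 45·13 = 585 ≡ 1).
So x ≡ 13·58 = 754 ≡ 24 (mod 73).
Check: 45·24 = 1080 = 14·73 + 58.

24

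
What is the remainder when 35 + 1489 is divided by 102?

96

1489 = 14·102 + 61, so 1489 mod 102 = 61.
(35 + 61) mod 102 = 96.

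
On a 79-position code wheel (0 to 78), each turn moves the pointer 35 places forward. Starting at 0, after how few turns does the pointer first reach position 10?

68

The inverse of 35 mod 79 is 70 (since 35·70 = 2450 ≡ 1).
Multiplying both sides by 70: x ≡ 70·10 = 700 ≡ 68 (mod 79).
Check: 35·68 = 2380 = 30·79 + 10.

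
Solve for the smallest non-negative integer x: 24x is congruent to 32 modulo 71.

The inverse of 24 mod 71 is 3 (since 24·3 = 72 ≡ 1).
Multiplying both sides by 3: x ≡ 3·32 = 96 ≡ 25 (mod 71).

25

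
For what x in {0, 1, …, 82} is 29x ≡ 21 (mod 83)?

78

The inverse of 29 mod 83 is 63 (since 29·63 = 1827 ≡ 1).
So x ≡ 63·21 = 1323 ≡ 78 (mod 83).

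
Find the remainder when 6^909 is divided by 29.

5

Square-and-reduce mod 29: 6^1≡6, 6^2≡7, 6^4≡20, 6^8≡23, 6^16≡7, 6^32≡20, 6^64≡23, 6^128≡7, 6^256≡20, 6^512≡23.
909 = 1 + 4 + 8 + 128 + 256 + 512, so 6^909 ≡ 6·20·23·7·20·23 ≡ 5 (mod 29).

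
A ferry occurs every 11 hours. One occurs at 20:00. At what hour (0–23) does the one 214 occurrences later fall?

214·11 = 2354.
2354 − 98·24 = 2, so 2354 ≡ 2 (mod 24).
(20 + 2) mod 24 = 22.

22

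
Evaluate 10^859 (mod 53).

By repeated squaring mod 53: 10^1≡10, 10^2≡47, 10^4≡36, 10^8≡24, 10^16≡46, 10^32≡49, 10^64≡16, 10^128≡44, 10^256≡28, 10^512≡42.
Since 859 = 1 + 2 + 8 + 16 + 64 + 256 + 512 in binary, 10^859 ≡ 10·47·24·46·16·28·42 ≡ 10 (mod 53).

10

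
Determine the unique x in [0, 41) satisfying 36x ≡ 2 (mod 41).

16

36⁻¹ ≡ 8 (mod 41) because 36·8 = 288 = 7·41 + 1.
Multiplying both sides by 8: x ≡ 8·2 = 16 ≡ 16 (mod 41).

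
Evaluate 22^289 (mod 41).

Square-and-reduce mod 41: 22^1≡22, 22^2≡33, 22^4≡23, 22^8≡37, 22^16≡16, 22^32≡10, 22^64≡18, 22^128≡37, 22^256≡16.
289 = 1 + 32 + 256, so 22^289 ≡ 22·10·16 ≡ 35 (mod 41).

35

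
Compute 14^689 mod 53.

Square-and-reduce mod 53: 14^1≡14, 14^2≡37, 14^4≡44, 14^8≡28, 14^16≡42, 14^32≡15, 14^64≡13, 14^128≡10, 14^256≡47, 14^512≡36.
689 = 1 + 16 + 32 + 128 + 512, so 14^689 ≡ 14·42·15·10·36 ≡ 23 (mod 53).

23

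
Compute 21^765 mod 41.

Successive squares of 21 mod 41: 21^1≡21, 21^2≡31, 21^4≡18, 21^8≡37, 21^16≡16, 21^32≡10, 21^64≡18, 21^128≡37, 21^256≡16, 21^512≡10.
Since 765 = 1 + 4 + 8 + 16 + 32 + 64 + 128 + 512 in binary, 21^765 ≡ 21·18·37·16·10·18·37·10 ≡ 9 (mod 41).

9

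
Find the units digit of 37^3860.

1

Last digits of 7^n: 7, 9, 3, 1 (period 4).
3860 leaves remainder 0 on division by 4, so 37^3860 ends in 1.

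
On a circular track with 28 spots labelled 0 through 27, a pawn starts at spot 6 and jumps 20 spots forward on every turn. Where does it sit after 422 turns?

422·20 = 8440.
8440 mod 28 = 12 (since 301·28 = 8428).
(6 + 12) mod 28 = 18.

18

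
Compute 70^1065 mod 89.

By repeated squaring mod 89: 70^1≡70, 70^2≡5, 70^4≡25, 70^8≡2, 70^16≡4, 70^32≡16, 70^64≡78, 70^128≡32, 70^256≡45, 70^512≡67, 70^1024≡39.
1065 = 1 + 8 + 32 + 1024, so 70^1065 ≡ 70·2·16·39 ≡ 51 (mod 89).

51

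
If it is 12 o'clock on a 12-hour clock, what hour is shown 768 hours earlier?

Dividing 768 by 12 gives quotient 64 and remainder 0.
12 − 0 → 12 on a 12-hour dial.

12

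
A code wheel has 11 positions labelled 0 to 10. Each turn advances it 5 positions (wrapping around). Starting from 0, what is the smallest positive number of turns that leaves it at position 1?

11 = 2·5 + 1
5 = 5·1 + 0
Back-substituting gives 5·9 ≡ 1 (mod 11).

9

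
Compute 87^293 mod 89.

50

By repeated squaring mod 89: 87^1≡87, 87^2≡4, 87^4≡16, 87^8≡78, 87^16≡32, 87^32≡45, 87^64≡67, 87^128≡39, 87^256≡8.
Since 293 = 1 + 4 + 32 + 256 in binary, 87^293 ≡ 87·16·45·8 ≡ 50 (mod 89).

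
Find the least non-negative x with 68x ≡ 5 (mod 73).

The inverse of 68 mod 73 is 29 (since 68·29 = 1972 ≡ 1).
So x ≡ 29·5 = 145 ≡ 72 (mod 73).
Check: 68·72 = 4896 = 67·73 + 5.

72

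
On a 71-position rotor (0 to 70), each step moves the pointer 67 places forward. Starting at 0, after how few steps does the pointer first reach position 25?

67⁻¹ ≡ 53 (mod 71) because 67·53 = 3551 = 50·71 + 1.
Multiplying both sides by 53: x ≡ 53·25 = 1325 ≡ 47 (mod 71).

47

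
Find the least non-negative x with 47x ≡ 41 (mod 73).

63

47⁻¹ ≡ 14 (mod 73) because 47·14 = 658 = 9·73 + 1.
Multiplying both sides by 14: x ≡ 14·41 = 574 ≡ 63 (mod 73).
Check: 47·63 = 2961 = 40·73 + 41.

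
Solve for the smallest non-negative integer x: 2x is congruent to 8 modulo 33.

4

The inverse of 2 mod 33 is 17 (since 2·17 = 34 ≡ 1).
Multiplying both sides by 17: x ≡ 17·8 = 136 ≡ 4 (mod 33).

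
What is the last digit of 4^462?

6

Last digits of 4^n: 4, 6 (period 2).
462 leaves remainder 0 on division by 2, so 4^462 ends in 6.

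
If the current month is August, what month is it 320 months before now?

December

320 − 26·12 = 8, so 320 ≡ 8 (mod 12).
August − 8 months → December.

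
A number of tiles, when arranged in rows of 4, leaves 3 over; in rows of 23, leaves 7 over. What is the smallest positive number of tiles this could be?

7

x ≡ 3 (mod 4) gives x ∈ {3, 7}.
The first of these with x mod 23 = 7 is 7.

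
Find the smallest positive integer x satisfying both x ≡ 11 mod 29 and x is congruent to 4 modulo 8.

156

x ≡ 4 (mod 8) gives x ∈ {4, 12, 20, 28, 36, 44, 52, 60, …}.
The first of these with x mod 29 = 11 is 156.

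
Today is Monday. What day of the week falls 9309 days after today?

Sunday

Dividing 9309 by 7 gives quotient 1329 and remainder 6.
Monday + 6 days → Sunday.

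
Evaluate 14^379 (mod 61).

14

Successive squares of 14 mod 61: 14^1≡14, 14^2≡13, 14^4≡47, 14^8≡13, 14^16≡47, 14^32≡13, 14^64≡47, 14^128≡13, 14^256≡47.
379 = 1 + 2 + 8 + 16 + 32 + 64 + 256, so 14^379 ≡ 14·13·13·47·13·47·47 ≡ 14 (mod 61).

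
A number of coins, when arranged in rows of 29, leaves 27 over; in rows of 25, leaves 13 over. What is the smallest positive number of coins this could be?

288

x ≡ 13 (mod 25) gives x ∈ {13, 38, 63, 88, 113, 138, 163, 188, …}.
The first of these with x mod 29 = 27 is 288.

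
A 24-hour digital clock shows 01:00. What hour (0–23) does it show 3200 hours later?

9

3200 − 133·24 = 8, so 3200 ≡ 8 (mod 24).
(1 + 8) mod 24 = 9.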